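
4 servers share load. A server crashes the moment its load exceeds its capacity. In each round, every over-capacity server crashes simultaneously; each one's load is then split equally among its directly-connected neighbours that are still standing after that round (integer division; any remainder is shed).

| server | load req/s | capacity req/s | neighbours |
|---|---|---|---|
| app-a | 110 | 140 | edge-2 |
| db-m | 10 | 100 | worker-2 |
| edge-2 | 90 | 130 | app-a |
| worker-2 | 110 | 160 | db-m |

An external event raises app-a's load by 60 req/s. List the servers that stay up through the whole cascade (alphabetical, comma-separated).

Round 1 — app-a at 170 > 140. app-a crashes.
  app-a sheds 170 req/s to edge-2: 170 each.
    edge-2: 90+170 = 260 > 130
Round 2 — edge-2 crashes.
  edge-2 sheds 260 req/s: no online neighbours, lost.
No further crashes.

db-m, worker-2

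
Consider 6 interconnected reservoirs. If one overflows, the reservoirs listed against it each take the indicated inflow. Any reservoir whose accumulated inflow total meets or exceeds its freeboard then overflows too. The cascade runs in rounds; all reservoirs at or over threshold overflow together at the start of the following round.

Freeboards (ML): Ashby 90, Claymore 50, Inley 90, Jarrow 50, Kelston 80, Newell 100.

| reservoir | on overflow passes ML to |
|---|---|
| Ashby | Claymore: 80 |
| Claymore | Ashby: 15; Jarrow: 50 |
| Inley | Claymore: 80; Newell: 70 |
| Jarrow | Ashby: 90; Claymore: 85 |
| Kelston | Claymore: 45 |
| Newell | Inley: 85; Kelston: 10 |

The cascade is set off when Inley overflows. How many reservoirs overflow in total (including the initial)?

Round 1 — Inley overflows (initial).
  Claymore: +80 → 80 ≥ 50
  Newell: +70 → 70 < 100
Round 2 — Claymore overflows.
  Ashby: +15 → 15 < 90
  Jarrow: +50 → 50 ≥ 50
Round 3 — Jarrow overflows.
  Ashby: +90 → 105 ≥ 90
Round 4 — Ashby overflows.
No further overflows.

4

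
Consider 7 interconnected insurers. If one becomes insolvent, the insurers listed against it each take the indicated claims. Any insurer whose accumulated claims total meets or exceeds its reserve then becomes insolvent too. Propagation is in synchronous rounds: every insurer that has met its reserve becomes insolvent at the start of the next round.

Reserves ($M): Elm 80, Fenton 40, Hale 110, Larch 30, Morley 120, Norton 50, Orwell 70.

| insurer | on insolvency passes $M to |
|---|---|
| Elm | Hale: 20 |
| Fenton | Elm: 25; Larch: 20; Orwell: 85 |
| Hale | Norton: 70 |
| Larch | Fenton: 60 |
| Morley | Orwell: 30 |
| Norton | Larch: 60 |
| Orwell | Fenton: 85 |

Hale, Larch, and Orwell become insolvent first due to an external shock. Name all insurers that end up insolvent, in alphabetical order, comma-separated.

Fenton, Hale, Larch, Norton, Orwell

Round 1 — Hale, Larch, Orwell become insolvent (initial).
  Fenton: +60+85 → 145 ≥ 40
  Norton: +70 → 70 ≥ 50
Round 2 — Fenton, Norton become insolvent.
  Elm: +25 → 25 < 80
No further insolvencies.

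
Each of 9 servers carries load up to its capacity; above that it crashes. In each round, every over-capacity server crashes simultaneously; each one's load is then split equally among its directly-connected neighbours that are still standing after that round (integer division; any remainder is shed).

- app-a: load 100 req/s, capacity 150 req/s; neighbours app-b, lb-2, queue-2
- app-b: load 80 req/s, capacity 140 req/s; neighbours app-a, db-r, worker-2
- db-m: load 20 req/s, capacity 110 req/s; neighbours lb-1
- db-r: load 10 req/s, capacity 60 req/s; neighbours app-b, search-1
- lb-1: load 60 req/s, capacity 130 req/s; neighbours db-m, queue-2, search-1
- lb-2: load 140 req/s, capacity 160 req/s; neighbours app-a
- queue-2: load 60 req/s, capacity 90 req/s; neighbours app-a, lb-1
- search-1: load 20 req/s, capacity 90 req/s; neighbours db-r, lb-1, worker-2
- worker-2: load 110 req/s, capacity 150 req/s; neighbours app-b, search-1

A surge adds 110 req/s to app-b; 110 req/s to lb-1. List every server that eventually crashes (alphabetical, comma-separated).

Round 1 — app-b at 190 > 140; lb-1 at 170 > 130. app-b, lb-1 crash.
  app-b sheds 190 req/s to app-a, db-r, worker-2: 63 each (1 lost).
    app-a: 100+63 = 163 > 150
    db-r: 10+63 = 73 > 60
    worker-2: 110+63 = 173 > 150
  lb-1 sheds 170 req/s to db-m, queue-2, search-1: 56 each (2 lost).
    db-m: 20+56 = 76 ≤ 110
    queue-2: 60+56 = 116 > 90
    search-1: 20+56 = 76 ≤ 90
Round 2 — app-a, db-r, queue-2, worker-2 crash.
  app-a sheds 163 req/s to lb-2: 163 each.
    lb-2: 140+163 = 303 > 160
  db-r sheds 73 req/s to search-1: 73 each.
    search-1: 76+73 = 149 > 90
  queue-2 sheds 116 req/s: no online neighbours, lost.
  worker-2 sheds 173 req/s to search-1: 173 each.
    search-1: 149+173 = 322 > 90
Round 3 — lb-2, search-1 crash.
  lb-2 sheds 303 req/s: no online neighbours, lost.
  search-1 sheds 322 req/s: no online neighbours, lost.
No further crashes.

app-a, app-b, db-r, lb-1, lb-2, queue-2, search-1, worker-2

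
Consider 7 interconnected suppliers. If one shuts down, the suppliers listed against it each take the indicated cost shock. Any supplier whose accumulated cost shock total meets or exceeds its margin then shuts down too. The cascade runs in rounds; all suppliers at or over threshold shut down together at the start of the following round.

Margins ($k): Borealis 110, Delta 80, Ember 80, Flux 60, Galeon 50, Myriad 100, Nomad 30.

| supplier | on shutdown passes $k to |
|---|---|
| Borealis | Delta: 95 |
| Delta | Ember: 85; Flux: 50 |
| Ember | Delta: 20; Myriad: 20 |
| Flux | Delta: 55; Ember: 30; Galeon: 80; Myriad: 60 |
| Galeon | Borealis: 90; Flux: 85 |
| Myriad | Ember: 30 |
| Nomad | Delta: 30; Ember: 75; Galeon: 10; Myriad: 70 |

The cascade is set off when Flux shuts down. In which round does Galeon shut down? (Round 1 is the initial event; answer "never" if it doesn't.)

Round 1 — Flux shuts down (initial).
  Delta: +55 → 55 < 80
  Ember: +30 → 30 < 80
  Galeon: +80 → 80 ≥ 50
  Myriad: +60 → 60 < 100
Round 2 — Galeon shuts down.
  Borealis: +90 → 90 < 110
No further shutdowns.

2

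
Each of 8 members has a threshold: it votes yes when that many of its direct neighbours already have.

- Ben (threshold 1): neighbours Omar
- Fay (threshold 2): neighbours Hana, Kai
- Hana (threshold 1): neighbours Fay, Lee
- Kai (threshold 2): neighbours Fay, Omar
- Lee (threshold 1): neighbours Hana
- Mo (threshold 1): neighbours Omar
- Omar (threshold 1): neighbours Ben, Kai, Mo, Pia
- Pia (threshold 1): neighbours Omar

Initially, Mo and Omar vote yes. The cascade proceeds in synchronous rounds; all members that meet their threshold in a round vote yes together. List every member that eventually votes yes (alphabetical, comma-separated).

Ben, Mo, Omar, Pia

Round 1 — Mo, Omar vote yes (initial).
Round 2 — checking thresholds:
  Ben: 1 of 1 neighbours ≥ 1, votes yes.
  Kai: 1 of 2 neighbours < 2, not yet.
  Pia: 1 of 1 neighbours ≥ 1, votes yes.
Round 3 — no new yes votes; cascade stops.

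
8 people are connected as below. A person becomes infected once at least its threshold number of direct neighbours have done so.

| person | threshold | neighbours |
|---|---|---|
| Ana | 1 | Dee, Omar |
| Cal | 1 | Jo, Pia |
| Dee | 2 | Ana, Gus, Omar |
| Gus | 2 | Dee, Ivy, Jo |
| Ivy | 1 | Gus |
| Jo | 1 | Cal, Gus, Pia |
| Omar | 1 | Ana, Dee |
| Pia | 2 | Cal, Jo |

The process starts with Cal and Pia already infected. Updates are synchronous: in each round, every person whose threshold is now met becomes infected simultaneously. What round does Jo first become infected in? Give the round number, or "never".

2

Round 1 — Cal, Pia become infected (initial).
Round 2 — checking thresholds:
  Jo: 2 of 3 neighbours ≥ 1, becomes infected.
Round 3 — no new infections; cascade stops.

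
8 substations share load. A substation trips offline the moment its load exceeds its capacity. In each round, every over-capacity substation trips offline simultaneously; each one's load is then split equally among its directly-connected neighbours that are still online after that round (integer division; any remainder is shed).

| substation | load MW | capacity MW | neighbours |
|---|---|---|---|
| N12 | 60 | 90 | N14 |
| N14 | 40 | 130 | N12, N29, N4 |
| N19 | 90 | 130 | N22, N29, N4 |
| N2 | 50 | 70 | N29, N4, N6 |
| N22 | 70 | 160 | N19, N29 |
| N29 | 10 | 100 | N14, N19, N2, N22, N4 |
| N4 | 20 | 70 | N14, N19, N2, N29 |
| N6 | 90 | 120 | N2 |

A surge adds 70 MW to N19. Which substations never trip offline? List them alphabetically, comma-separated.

N12, N14

Round 1 — N19 at 160 > 130. N19 trips offline.
  N19 sheds 160 MW to N22, N29, N4: 53 each (1 lost).
    N22: 70+53 = 123 ≤ 160
    N29: 10+53 = 63 ≤ 100
    N4: 20+53 = 73 > 70
Round 2 — N4 trips offline.
  N4 sheds 73 MW to N14, N2, N29: 24 each (1 lost).
    N14: 40+24 = 64 ≤ 130
    N2: 50+24 = 74 > 70
    N29: 63+24 = 87 ≤ 100
Round 3 — N2 trips offline.
  N2 sheds 74 MW to N29, N6: 37 each.
    N29: 87+37 = 124 > 100
    N6: 90+37 = 127 > 120
Round 4 — N29, N6 trip offline.
  N29 sheds 124 MW to N14, N22: 62 each.
    N14: 64+62 = 126 ≤ 130
    N22: 123+62 = 185 > 160
  N6 sheds 127 MW: no online neighbours, lost.
Round 5 — N22 trips offline.
  N22 sheds 185 MW: no online neighbours, lost.
No further trips.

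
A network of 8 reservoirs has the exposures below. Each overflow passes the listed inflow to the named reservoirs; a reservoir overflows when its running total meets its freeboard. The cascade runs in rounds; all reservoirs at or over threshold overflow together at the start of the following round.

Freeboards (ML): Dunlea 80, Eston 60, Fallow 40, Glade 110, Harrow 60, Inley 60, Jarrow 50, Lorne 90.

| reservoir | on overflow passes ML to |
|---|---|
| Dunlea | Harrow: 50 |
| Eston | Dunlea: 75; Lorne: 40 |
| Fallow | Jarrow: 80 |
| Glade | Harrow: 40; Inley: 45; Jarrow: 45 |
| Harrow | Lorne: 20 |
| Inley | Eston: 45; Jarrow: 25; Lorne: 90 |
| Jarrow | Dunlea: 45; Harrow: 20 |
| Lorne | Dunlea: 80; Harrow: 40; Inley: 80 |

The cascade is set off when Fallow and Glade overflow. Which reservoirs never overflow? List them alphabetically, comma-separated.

Round 1 — Fallow, Glade overflow (initial).
  Harrow: +40 → 40 < 60
  Inley: +45 → 45 < 60
  Jarrow: +80+45 → 125 ≥ 50
Round 2 — Jarrow overflows.
  Dunlea: +45 → 45 < 80
  Harrow: +20 → 60 ≥ 60
Round 3 — Harrow overflows.
  Lorne: +20 → 20 < 90
No further overflows.

Dunlea, Eston, Inley, Lorne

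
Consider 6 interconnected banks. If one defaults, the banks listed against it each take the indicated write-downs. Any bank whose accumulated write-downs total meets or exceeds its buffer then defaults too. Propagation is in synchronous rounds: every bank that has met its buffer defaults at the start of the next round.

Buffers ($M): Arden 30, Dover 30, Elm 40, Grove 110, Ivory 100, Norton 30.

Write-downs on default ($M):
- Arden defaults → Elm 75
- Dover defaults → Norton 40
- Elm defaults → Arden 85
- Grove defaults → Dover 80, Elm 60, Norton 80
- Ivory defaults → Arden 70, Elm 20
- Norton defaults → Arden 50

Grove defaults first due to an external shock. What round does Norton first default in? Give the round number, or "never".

2

Round 1 — Grove defaults (initial).
  Dover: +80 → 80 ≥ 30
  Elm: +60 → 60 ≥ 40
  Norton: +80 → 80 ≥ 30
Round 2 — Dover, Elm, Norton default.
  Arden: +85+50 → 135 ≥ 30
Round 3 — Arden defaults.
No further defaults.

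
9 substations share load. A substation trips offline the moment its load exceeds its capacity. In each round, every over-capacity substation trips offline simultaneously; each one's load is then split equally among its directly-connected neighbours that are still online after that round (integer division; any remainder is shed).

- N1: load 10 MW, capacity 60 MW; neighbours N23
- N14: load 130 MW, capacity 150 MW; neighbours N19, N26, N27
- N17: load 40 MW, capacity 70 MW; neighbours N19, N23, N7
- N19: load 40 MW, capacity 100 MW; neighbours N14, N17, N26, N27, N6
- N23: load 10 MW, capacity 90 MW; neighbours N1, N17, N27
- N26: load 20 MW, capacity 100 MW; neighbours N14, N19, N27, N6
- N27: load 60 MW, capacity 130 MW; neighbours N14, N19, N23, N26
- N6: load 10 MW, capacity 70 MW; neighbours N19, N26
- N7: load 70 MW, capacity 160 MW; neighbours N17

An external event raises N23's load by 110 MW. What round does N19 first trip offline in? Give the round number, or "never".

never

Round 1 — N23 at 120 > 90. N23 trips offline.
  N23 sheds 120 MW to N1, N17, N27: 40 each.
    N1: 10+40 = 50 ≤ 60
    N17: 40+40 = 80 > 70
    N27: 60+40 = 100 ≤ 130
Round 2 — N17 trips offline.
  N17 sheds 80 MW to N19, N7: 40 each.
    N19: 40+40 = 80 ≤ 100
    N7: 70+40 = 110 ≤ 160
No further trips.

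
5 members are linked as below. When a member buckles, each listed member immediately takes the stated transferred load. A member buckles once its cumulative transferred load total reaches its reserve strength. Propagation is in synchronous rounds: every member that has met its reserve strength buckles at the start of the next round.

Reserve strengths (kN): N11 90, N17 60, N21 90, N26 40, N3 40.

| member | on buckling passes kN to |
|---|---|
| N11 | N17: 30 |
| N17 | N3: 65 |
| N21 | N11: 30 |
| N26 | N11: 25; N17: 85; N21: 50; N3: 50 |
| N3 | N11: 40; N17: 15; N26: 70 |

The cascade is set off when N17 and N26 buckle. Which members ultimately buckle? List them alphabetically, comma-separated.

N17, N26, N3

Round 1 — N17, N26 buckle (initial).
  N11: +25 → 25 < 90
  N21: +50 → 50 < 90
  N3: +65+50 → 115 ≥ 40
Round 2 — N3 buckles.
  N11: +40 → 65 < 90
No further bucklings.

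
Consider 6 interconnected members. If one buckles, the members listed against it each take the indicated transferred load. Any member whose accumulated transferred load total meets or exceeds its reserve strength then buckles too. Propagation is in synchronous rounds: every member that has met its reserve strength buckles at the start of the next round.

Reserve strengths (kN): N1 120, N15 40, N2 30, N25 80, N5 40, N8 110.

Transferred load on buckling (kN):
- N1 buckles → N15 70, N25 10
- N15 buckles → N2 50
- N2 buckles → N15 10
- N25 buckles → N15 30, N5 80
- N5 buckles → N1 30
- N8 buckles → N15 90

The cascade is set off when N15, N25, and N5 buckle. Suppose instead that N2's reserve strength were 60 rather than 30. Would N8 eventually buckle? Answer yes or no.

With N2's reserve strength at 60:
Round 1 — N15, N25, N5 buckle (initial).
  N1: +30 → 30 < 120
  N2: +50 → 50 < 60
No further bucklings.

no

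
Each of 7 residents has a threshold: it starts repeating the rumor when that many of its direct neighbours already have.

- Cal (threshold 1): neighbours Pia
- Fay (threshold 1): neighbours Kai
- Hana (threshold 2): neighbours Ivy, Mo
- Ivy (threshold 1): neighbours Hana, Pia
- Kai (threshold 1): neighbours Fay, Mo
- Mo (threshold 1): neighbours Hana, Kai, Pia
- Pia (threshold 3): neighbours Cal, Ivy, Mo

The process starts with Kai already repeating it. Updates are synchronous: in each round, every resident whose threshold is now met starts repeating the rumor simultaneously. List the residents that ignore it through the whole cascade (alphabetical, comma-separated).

Round 1 — Kai starts repeating the rumor (initial).
Round 2 — checking thresholds:
  Fay: 1 of 1 neighbours ≥ 1, starts repeating the rumor.
  Mo: 1 of 3 neighbours ≥ 1, starts repeating the rumor.
Round 3 — no new spreads; cascade stops.

Cal, Hana, Ivy, Pia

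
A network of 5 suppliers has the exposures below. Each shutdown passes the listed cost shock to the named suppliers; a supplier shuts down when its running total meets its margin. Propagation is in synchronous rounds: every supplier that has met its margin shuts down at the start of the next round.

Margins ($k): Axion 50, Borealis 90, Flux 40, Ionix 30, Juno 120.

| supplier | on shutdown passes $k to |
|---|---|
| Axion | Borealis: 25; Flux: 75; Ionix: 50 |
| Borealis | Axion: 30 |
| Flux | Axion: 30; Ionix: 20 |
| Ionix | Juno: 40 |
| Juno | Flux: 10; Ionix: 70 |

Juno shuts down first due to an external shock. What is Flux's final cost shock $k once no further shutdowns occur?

Round 1 — Juno shuts down (initial).
  Flux: +10 → 10 < 40
  Ionix: +70 → 70 ≥ 30
Round 2 — Ionix shuts down.
No further shutdowns.

10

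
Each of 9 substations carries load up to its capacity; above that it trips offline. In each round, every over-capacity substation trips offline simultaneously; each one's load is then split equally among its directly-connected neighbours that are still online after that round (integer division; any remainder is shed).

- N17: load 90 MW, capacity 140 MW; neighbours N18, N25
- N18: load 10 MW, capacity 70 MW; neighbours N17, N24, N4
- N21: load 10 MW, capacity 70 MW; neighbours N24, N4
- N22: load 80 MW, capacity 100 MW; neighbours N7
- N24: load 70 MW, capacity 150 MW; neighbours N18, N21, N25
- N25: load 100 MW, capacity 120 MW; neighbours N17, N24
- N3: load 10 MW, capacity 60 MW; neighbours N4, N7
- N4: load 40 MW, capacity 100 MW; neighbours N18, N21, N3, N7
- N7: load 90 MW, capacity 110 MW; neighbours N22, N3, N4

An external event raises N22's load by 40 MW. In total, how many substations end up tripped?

Round 1 — N22 at 120 > 100. N22 trips offline.
  N22 sheds 120 MW to N7: 120 each.
    N7: 90+120 = 210 > 110
Round 2 — N7 trips offline.
  N7 sheds 210 MW to N3, N4: 105 each.
    N3: 10+105 = 115 > 60
    N4: 40+105 = 145 > 100
Round 3 — N3, N4 trip offline.
  N3 sheds 115 MW: no online neighbours, lost.
  N4 sheds 145 MW to N18, N21: 72 each (1 lost).
    N18: 10+72 = 82 > 70
    N21: 10+72 = 82 > 70
Round 4 — N18, N21 trip offline.
  N18 sheds 82 MW to N17, N24: 41 each.
    N17: 90+41 = 131 ≤ 140
    N24: 70+41 = 111 ≤ 150
  N21 sheds 82 MW to N24: 82 each.
    N24: 111+82 = 193 > 150
Round 5 — N24 trips offline.
  N24 sheds 193 MW to N25: 193 each.
    N25: 100+193 = 293 > 120
Round 6 — N25 trips offline.
  N25 sheds 293 MW to N17: 293 each.
    N17: 131+293 = 424 > 140
Round 7 — N17 trips offline.
  N17 sheds 424 MW: no online neighbours, lost.
No further trips.

9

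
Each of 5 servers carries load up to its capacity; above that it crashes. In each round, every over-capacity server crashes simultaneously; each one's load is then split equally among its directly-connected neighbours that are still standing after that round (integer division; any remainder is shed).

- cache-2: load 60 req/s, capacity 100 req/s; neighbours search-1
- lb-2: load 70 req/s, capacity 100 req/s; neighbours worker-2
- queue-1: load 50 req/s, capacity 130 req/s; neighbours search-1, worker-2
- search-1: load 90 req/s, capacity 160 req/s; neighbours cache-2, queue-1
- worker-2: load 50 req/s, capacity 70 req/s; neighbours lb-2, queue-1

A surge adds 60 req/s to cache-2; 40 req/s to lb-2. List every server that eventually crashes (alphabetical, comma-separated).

cache-2, lb-2, queue-1, search-1, worker-2

Round 1 — cache-2 at 120 > 100; lb-2 at 110 > 100. cache-2, lb-2 crash.
  cache-2 sheds 120 req/s to search-1: 120 each.
    search-1: 90+120 = 210 > 160
  lb-2 sheds 110 req/s to worker-2: 110 each.
    worker-2: 50+110 = 160 > 70
Round 2 — search-1, worker-2 crash.
  search-1 sheds 210 req/s to queue-1: 210 each.
    queue-1: 50+210 = 260 > 130
  worker-2 sheds 160 req/s to queue-1: 160 each.
    queue-1: 260+160 = 420 > 130
Round 3 — queue-1 crashes.
  queue-1 sheds 420 req/s: no online neighbours, lost.
No further crashes.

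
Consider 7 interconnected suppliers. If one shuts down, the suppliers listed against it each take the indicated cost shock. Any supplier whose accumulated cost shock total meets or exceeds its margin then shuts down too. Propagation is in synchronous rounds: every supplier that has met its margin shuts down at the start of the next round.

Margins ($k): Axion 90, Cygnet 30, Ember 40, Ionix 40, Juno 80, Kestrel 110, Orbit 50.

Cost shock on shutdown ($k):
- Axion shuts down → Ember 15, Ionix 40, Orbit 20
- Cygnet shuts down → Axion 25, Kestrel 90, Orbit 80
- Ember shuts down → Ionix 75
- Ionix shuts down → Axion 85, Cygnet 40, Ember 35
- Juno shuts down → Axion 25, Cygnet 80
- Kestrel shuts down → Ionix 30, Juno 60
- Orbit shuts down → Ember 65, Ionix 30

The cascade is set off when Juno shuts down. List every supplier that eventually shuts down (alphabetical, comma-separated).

Axion, Cygnet, Ember, Ionix, Juno, Orbit

Round 1 — Juno shuts down (initial).
  Axion: +25 → 25 < 90
  Cygnet: +80 → 80 ≥ 30
Round 2 — Cygnet shuts down.
  Axion: +25 → 50 < 90
  Kestrel: +90 → 90 < 110
  Orbit: +80 → 80 ≥ 50
Round 3 — Orbit shuts down.
  Ember: +65 → 65 ≥ 40
  Ionix: +30 → 30 < 40
Round 4 — Ember shuts down.
  Ionix: +75 → 105 ≥ 40
Round 5 — Ionix shuts down.
  Axion: +85 → 135 ≥ 90
Round 6 — Axion shuts down.
No further shutdowns.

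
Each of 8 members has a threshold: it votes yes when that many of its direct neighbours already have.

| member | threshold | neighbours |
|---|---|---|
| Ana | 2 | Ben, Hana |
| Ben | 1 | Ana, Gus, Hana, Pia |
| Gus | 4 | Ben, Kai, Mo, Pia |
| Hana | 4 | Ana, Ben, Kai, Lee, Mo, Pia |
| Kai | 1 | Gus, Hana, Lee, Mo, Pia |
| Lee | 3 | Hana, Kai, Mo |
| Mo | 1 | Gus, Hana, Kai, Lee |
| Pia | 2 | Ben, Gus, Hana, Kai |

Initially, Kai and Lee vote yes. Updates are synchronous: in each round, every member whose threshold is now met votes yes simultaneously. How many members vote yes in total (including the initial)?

3

Round 1 — Kai, Lee vote yes (initial).
Round 2 — checking thresholds:
  Gus: 1 of 4 neighbours < 4, not yet.
  Hana: 2 of 6 neighbours < 4, not yet.
  Mo: 2 of 4 neighbours ≥ 1, votes yes.
  Pia: 1 of 4 neighbours < 2, not yet.
Round 3 — no new yes votes; cascade stops.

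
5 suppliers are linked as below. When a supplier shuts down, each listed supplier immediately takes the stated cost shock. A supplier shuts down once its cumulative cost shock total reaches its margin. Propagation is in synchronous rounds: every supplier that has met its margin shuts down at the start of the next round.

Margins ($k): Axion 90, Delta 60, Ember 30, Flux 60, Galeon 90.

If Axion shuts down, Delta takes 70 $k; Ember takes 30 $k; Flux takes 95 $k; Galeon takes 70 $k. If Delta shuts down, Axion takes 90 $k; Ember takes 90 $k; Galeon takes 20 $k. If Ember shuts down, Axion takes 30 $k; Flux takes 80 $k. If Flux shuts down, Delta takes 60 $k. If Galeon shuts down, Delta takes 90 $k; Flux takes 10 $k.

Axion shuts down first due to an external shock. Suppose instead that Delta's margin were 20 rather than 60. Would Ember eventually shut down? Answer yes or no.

With Delta's margin at 20:
Round 1 — Axion shuts down (initial).
  Delta: +70 → 70 ≥ 20
  Ember: +30 → 30 ≥ 30
  Flux: +95 → 95 ≥ 60
  Galeon: +70 → 70 < 90
Round 2 — Delta, Ember, Flux shut down.
  Galeon: +20 → 90 ≥ 90
Round 3 — Galeon shuts down.
No further shutdowns.

yes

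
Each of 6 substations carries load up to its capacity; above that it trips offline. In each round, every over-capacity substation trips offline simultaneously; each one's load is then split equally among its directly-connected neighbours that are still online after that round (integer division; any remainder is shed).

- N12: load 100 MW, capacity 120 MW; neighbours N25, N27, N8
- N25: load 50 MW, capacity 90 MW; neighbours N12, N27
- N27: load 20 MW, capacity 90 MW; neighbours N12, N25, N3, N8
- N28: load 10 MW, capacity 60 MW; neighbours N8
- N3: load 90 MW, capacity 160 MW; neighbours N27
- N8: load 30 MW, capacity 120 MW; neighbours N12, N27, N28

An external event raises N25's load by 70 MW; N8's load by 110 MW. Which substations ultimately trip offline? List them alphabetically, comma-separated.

N12, N25, N27, N3, N8

Round 1 — N25 at 120 > 90; N8 at 140 > 120. N25, N8 trip offline.
  N25 sheds 120 MW to N12, N27: 60 each.
    N12: 100+60 = 160 > 120
    N27: 20+60 = 80 ≤ 90
  N8 sheds 140 MW to N12, N27, N28: 46 each (2 lost).
    N12: 160+46 = 206 > 120
    N27: 80+46 = 126 > 90
    N28: 10+46 = 56 ≤ 60
Round 2 — N12, N27 trip offline.
  N12 sheds 206 MW: no online neighbours, lost.
  N27 sheds 126 MW to N3: 126 each.
    N3: 90+126 = 216 > 160
Round 3 — N3 trips offline.
  N3 sheds 216 MW: no online neighbours, lost.
No further trips.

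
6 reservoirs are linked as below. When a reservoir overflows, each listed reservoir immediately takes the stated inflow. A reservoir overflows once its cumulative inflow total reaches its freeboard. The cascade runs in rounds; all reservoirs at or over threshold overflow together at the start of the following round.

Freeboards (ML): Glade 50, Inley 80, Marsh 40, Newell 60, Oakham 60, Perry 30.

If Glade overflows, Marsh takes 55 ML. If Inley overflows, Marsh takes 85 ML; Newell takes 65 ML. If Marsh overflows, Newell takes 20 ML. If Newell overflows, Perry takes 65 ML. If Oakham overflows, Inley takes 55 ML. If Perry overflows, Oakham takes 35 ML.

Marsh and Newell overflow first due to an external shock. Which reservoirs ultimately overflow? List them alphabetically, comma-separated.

Marsh, Newell, Perry

Round 1 — Marsh, Newell overflow (initial).
  Perry: +65 → 65 ≥ 30
Round 2 — Perry overflows.
  Oakham: +35 → 35 < 60
No further overflows.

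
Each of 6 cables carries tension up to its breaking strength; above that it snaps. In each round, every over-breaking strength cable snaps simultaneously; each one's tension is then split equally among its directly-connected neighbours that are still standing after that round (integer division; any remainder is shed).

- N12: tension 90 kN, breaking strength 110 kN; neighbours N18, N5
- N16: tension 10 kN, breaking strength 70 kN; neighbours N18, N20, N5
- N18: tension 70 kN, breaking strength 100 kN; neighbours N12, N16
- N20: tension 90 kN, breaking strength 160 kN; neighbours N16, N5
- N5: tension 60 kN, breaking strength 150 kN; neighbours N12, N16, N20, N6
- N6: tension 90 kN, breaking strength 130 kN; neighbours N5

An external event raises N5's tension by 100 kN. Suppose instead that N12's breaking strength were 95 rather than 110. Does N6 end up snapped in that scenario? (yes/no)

With N12's breaking strength at 95:
Round 1 — N5 at 160 > 150. N5 snaps.
  N5 sheds 160 kN to N12, N16, N20, N6: 40 each.
    N12: 90+40 = 130 > 95
    N16: 10+40 = 50 ≤ 70
    N20: 90+40 = 130 ≤ 160
    N6: 90+40 = 130 ≤ 130
Round 2 — N12 snaps.
  N12 sheds 130 kN to N18: 130 each.
    N18: 70+130 = 200 > 100
Round 3 — N18 snaps.
  N18 sheds 200 kN to N16: 200 each.
    N16: 50+200 = 250 > 70
Round 4 — N16 snaps.
  N16 sheds 250 kN to N20: 250 each.
    N20: 130+250 = 380 > 160
Round 5 — N20 snaps.
  N20 sheds 380 kN: no online neighbours, lost.
No further breaks.

no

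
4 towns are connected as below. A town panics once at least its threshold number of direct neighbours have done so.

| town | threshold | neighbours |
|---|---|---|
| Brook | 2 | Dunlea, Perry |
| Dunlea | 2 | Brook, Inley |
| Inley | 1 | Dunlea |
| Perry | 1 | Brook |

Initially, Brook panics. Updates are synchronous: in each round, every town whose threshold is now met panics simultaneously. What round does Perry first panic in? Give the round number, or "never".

Round 1 — Brook panics (initial).
Round 2 — checking thresholds:
  Dunlea: 1 of 2 neighbours < 2, below threshold.
  Perry: 1 of 1 neighbours ≥ 1, panics.
Round 3 — no new panics; cascade stops.

2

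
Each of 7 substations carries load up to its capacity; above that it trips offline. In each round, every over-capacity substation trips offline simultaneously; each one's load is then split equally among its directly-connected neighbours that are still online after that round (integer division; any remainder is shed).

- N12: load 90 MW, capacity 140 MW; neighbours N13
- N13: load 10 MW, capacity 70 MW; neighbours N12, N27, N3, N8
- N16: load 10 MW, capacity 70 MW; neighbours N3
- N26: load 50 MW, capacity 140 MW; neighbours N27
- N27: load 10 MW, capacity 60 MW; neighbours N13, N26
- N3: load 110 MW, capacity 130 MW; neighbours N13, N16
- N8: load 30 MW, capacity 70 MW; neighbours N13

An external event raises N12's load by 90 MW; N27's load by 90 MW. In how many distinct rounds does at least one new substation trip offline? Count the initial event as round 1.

4

Round 1 — N12 at 180 > 140; N27 at 100 > 60. N12, N27 trip offline.
  N12 sheds 180 MW to N13: 180 each.
    N13: 10+180 = 190 > 70
  N27 sheds 100 MW to N13, N26: 50 each.
    N13: 190+50 = 240 > 70
    N26: 50+50 = 100 ≤ 140
Round 2 — N13 trips offline.
  N13 sheds 240 MW to N3, N8: 120 each.
    N3: 110+120 = 230 > 130
    N8: 30+120 = 150 > 70
Round 3 — N3, N8 trip offline.
  N3 sheds 230 MW to N16: 230 each.
    N16: 10+230 = 240 > 70
  N8 sheds 150 MW: no online neighbours, lost.
Round 4 — N16 trips offline.
  N16 sheds 240 MW: no online neighbours, lost.
No further trips.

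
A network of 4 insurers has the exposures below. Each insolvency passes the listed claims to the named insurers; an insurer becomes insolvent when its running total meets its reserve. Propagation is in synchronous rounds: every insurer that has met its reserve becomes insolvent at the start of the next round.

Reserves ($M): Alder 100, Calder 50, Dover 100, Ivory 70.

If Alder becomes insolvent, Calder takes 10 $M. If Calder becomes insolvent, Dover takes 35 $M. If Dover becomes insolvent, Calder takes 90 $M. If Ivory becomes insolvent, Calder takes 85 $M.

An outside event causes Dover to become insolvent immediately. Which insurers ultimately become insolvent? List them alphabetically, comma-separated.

Calder, Dover

Round 1 — Dover becomes insolvent (initial).
  Calder: +90 → 90 ≥ 50
Round 2 — Calder becomes insolvent.
No further insolvencies.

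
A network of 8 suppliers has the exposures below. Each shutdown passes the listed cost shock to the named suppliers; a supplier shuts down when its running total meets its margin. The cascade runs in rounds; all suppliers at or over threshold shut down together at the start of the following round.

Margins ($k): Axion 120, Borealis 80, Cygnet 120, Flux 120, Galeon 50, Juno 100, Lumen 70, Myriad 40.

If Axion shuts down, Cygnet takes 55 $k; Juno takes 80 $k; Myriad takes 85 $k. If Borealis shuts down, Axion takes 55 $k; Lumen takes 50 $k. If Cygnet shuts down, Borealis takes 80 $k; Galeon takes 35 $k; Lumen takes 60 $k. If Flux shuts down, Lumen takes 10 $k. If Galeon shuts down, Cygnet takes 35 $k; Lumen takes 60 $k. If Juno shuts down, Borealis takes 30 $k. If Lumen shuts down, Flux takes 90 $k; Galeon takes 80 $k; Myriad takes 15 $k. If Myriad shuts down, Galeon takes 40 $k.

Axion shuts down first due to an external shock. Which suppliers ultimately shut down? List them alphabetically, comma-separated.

Axion, Myriad

Round 1 — Axion shuts down (initial).
  Cygnet: +55 → 55 < 120
  Juno: +80 → 80 < 100
  Myriad: +85 → 85 ≥ 40
Round 2 — Myriad shuts down.
  Galeon: +40 → 40 < 50
No further shutdowns.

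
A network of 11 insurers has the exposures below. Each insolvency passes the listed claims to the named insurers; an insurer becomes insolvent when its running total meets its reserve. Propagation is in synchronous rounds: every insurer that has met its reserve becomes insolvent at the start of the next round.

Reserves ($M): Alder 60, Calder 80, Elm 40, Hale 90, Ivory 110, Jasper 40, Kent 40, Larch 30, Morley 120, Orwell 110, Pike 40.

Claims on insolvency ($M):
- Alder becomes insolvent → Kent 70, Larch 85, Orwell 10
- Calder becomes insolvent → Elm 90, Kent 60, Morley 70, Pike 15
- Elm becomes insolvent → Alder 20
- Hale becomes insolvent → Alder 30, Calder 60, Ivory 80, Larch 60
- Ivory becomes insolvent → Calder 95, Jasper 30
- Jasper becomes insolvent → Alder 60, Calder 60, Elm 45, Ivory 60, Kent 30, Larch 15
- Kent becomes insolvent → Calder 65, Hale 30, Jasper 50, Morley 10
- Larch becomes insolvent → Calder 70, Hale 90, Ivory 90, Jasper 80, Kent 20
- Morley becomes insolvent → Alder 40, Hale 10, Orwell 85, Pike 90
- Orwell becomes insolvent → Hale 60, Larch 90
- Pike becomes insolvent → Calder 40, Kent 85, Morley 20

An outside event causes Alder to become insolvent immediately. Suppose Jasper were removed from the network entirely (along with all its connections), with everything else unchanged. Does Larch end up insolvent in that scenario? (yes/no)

yes

With Jasper removed:
Round 1 — Alder becomes insolvent (initial).
  Kent: +70 → 70 ≥ 40
  Larch: +85 → 85 ≥ 30
  Orwell: +10 → 10 < 110
Round 2 — Kent, Larch become insolvent.
  Calder: +65+70 → 135 ≥ 80
  Hale: +30+90 → 120 ≥ 90
  Ivory: +90 → 90 < 110
  Morley: +10 → 10 < 120
Round 3 — Calder, Hale become insolvent.
  Elm: +90 → 90 ≥ 40
  Ivory: +80 → 170 ≥ 110
  Morley: +70 → 80 < 120
  Pike: +15 → 15 < 40
Round 4 — Elm, Ivory become insolvent.
No further insolvencies.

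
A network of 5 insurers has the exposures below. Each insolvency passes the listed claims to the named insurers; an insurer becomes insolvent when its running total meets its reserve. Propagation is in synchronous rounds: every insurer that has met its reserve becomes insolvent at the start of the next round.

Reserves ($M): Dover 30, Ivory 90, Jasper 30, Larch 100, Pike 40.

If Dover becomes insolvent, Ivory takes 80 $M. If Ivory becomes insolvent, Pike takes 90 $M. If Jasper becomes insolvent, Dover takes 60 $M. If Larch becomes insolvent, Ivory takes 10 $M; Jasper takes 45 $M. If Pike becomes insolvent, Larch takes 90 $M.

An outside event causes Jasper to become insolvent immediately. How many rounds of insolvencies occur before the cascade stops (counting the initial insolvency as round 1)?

Round 1 — Jasper becomes insolvent (initial).
  Dover: +60 → 60 ≥ 30
Round 2 — Dover becomes insolvent.
  Ivory: +80 → 80 < 90
No further insolvencies.

2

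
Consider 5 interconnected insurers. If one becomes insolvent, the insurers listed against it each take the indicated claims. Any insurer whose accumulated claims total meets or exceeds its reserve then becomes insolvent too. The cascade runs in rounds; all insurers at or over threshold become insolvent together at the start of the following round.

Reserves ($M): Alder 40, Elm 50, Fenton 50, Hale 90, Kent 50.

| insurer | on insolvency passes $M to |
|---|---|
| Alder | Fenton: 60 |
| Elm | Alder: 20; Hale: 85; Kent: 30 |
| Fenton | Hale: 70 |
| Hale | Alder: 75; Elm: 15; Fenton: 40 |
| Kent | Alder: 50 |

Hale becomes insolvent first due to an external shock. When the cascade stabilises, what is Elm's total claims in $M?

Round 1 — Hale becomes insolvent (initial).
  Alder: +75 → 75 ≥ 40
  Elm: +15 → 15 < 50
  Fenton: +40 → 40 < 50
Round 2 — Alder becomes insolvent.
  Fenton: +60 → 100 ≥ 50
Round 3 — Fenton becomes insolvent.
No further insolvencies.

15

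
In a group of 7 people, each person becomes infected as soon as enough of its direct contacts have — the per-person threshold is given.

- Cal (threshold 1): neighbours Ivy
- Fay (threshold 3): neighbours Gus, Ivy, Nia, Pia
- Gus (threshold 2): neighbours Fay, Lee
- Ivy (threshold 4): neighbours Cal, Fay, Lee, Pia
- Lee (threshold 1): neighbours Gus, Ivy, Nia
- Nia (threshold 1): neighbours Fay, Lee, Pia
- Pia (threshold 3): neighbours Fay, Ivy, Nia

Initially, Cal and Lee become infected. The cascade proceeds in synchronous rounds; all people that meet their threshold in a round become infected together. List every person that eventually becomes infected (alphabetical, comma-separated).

Round 1 — Cal, Lee become infected (initial).
Round 2 — checking thresholds:
  Gus: 1 of 2 neighbours < 2, below threshold.
  Ivy: 2 of 4 neighbours < 4, below threshold.
  Nia: 1 of 3 neighbours ≥ 1, becomes infected.
Round 3 — no new infections; cascade stops.

Cal, Lee, Nia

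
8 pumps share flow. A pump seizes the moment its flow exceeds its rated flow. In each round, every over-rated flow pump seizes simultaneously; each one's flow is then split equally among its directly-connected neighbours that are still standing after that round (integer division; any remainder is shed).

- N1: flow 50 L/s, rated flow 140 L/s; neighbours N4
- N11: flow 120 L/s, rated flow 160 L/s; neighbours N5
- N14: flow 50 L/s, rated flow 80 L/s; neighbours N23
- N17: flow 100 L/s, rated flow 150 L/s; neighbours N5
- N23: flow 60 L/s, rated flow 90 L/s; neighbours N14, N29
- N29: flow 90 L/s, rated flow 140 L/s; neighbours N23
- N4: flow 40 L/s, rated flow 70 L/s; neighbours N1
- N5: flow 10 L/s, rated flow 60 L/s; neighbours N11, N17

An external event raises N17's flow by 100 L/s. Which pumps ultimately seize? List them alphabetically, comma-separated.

N11, N17, N5

Round 1 — N17 at 200 > 150. N17 seizes.
  N17 sheds 200 L/s to N5: 200 each.
    N5: 10+200 = 210 > 60
Round 2 — N5 seizes.
  N5 sheds 210 L/s to N11: 210 each.
    N11: 120+210 = 330 > 160
Round 3 — N11 seizes.
  N11 sheds 330 L/s: no online neighbours, lost.
No further seizures.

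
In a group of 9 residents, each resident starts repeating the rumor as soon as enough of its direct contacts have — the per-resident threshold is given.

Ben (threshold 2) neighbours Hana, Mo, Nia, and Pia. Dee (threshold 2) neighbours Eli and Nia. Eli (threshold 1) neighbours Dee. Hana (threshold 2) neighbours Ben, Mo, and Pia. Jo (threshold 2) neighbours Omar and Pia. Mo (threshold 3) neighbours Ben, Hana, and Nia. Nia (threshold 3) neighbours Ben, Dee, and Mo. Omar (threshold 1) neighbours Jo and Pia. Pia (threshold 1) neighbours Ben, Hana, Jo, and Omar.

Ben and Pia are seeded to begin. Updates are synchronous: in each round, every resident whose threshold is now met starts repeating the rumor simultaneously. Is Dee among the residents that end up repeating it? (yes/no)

Round 1 — Ben, Pia start repeating the rumor (initial).
Round 2 — checking thresholds:
  Hana: 2 of 3 neighbours ≥ 2, starts repeating the rumor.
  Jo: 1 of 2 neighbours < 2, not yet.
  Mo: 1 of 3 neighbours < 3, not yet.
  Nia: 1 of 3 neighbours < 3, not yet.
  Omar: 1 of 2 neighbours ≥ 1, starts repeating the rumor.
Round 3 — checking thresholds:
  Jo: 2 of 2 neighbours ≥ 2, starts repeating the rumor.
  Mo: 2 of 3 neighbours < 3, not yet.
  Nia: 1 of 3 neighbours < 3, not yet.
Round 4 — no new spreads; cascade stops.

no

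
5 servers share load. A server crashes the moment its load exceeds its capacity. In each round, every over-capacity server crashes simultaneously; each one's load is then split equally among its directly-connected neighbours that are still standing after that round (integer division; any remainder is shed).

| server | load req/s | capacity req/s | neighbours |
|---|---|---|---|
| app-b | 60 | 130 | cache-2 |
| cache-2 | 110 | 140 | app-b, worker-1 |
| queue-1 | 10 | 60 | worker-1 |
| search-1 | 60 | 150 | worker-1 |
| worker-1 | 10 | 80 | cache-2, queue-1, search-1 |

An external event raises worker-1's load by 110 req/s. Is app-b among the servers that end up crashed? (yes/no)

yes

Round 1 — worker-1 at 120 > 80. worker-1 crashes.
  worker-1 sheds 120 req/s to cache-2, queue-1, search-1: 40 each.
    cache-2: 110+40 = 150 > 140
    queue-1: 10+40 = 50 ≤ 60
    search-1: 60+40 = 100 ≤ 150
Round 2 — cache-2 crashes.
  cache-2 sheds 150 req/s to app-b: 150 each.
    app-b: 60+150 = 210 > 130
Round 3 — app-b crashes.
  app-b sheds 210 req/s: no online neighbours, lost.
No further crashes.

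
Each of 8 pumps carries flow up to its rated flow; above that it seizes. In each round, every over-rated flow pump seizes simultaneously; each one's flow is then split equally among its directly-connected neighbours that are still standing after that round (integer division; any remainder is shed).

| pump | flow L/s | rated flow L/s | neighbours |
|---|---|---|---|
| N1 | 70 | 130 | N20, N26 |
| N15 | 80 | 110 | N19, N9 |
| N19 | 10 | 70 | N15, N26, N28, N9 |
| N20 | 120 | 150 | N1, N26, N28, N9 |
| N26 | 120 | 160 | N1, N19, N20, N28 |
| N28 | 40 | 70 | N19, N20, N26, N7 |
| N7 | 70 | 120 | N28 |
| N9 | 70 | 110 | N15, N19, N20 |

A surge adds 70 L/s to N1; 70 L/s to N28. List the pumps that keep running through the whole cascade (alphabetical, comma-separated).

Round 1 — N1 at 140 > 130; N28 at 110 > 70. N1, N28 seize.
  N1 sheds 140 L/s to N20, N26: 70 each.
    N20: 120+70 = 190 > 150
    N26: 120+70 = 190 > 160
  N28 sheds 110 L/s to N19, N20, N26, N7: 27 each (2 lost).
    N19: 10+27 = 37 ≤ 70
    N20: 190+27 = 217 > 150
    N26: 190+27 = 217 > 160
    N7: 70+27 = 97 ≤ 120
Round 2 — N20, N26 seize.
  N20 sheds 217 L/s to N9: 217 each.
    N9: 70+217 = 287 > 110
  N26 sheds 217 L/s to N19: 217 each.
    N19: 37+217 = 254 > 70
Round 3 — N19, N9 seize.
  N19 sheds 254 L/s to N15: 254 each.
    N15: 80+254 = 334 > 110
  N9 sheds 287 L/s to N15: 287 each.
    N15: 334+287 = 621 > 110
Round 4 — N15 seizes.
  N15 sheds 621 L/s: no online neighbours, lost.
No further seizures.

N7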